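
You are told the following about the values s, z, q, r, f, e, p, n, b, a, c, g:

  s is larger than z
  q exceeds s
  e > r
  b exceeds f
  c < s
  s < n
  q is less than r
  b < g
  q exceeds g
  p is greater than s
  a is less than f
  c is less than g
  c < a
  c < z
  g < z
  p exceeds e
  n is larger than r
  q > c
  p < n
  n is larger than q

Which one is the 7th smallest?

s

The consecutive relations fix a unique order: c < a < f < b < g < z < s < q < r < e < p < n.
The 7th smallest is s.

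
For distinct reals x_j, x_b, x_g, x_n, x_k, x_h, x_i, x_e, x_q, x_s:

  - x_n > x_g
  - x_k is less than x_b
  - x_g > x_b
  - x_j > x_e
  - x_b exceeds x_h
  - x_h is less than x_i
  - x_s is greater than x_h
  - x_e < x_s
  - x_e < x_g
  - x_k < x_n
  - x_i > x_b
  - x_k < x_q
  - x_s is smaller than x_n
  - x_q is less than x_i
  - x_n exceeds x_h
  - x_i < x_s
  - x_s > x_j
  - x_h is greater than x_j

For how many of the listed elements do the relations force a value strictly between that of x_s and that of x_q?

Chaining upward from x_q reaches: x_i, x_n.
Chaining downward from x_s reaches: x_k, x_e, x_j, x_h, x_b, x_i.
Strictly between x_q and x_s are those in both lists: x_i — 1 element.

1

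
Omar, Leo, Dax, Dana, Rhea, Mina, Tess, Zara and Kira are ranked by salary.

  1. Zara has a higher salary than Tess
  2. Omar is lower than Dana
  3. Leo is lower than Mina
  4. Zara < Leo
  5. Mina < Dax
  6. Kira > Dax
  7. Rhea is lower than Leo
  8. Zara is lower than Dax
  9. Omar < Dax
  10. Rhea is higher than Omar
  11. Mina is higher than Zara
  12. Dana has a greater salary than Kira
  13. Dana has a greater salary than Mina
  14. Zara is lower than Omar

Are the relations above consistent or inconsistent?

The single ordering Tess < Zara < Omar < Rhea < Leo < Mina < Dax < Kira < Dana satisfies every listed relation, so no contradiction arises.

consistent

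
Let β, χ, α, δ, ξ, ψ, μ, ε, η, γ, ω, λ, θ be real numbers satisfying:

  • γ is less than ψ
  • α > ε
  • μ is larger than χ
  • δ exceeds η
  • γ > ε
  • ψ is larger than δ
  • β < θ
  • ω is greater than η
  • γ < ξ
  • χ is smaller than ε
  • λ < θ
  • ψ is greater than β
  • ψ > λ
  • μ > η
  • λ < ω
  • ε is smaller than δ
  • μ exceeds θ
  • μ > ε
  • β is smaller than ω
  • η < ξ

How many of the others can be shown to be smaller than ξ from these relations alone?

From ξ the given relations immediately reach η, γ.
From those, ε — 3 in total.
From those, χ — 4 in total.
Nothing else is reachable below ξ; 4 in all.

4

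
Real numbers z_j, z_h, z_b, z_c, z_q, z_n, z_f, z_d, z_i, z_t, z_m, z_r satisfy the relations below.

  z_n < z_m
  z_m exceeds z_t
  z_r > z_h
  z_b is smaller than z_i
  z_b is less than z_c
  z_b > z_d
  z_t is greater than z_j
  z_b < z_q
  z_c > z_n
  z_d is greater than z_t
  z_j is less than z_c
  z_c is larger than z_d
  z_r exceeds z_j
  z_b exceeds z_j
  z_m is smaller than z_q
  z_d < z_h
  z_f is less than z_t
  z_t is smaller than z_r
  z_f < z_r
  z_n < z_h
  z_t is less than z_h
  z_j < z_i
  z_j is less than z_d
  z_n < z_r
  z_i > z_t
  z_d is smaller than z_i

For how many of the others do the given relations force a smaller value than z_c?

6

Directly below z_c: z_j, z_n, z_d, z_b.
One step further: z_t (5 so far).
One step further: z_f (6 so far).
No other element is forced below z_c by the given relations, so the count is 6.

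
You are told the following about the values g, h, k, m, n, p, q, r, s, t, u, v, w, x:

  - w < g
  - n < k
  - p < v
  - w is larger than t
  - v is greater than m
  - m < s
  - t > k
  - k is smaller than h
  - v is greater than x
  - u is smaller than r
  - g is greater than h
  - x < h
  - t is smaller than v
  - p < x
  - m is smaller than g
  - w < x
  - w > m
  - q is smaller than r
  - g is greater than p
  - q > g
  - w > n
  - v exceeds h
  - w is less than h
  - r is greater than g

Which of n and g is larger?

n < k and k < t give n < t.
Then t < w extends the chain to w.
Then w < x extends the chain to x.
With x < h: n < k < t < w < x < h.
Then h < g extends the chain to g.
So n < g; g is the larger of the two.

g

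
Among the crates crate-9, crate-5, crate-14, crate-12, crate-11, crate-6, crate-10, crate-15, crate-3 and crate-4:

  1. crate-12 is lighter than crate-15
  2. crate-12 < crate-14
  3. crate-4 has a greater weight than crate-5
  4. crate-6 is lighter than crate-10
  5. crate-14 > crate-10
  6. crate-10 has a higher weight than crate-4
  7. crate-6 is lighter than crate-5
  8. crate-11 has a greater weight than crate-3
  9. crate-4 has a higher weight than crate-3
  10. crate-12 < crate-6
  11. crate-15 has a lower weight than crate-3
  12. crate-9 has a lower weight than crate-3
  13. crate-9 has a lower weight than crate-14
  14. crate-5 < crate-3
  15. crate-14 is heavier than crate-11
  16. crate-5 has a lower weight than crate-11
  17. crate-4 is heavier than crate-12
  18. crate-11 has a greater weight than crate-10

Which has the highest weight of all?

crate-14

Chaining downward from crate-14: directly below it, crate-12, crate-9, crate-10, crate-11; then crate-6, crate-5, crate-3, crate-4; then crate-15.
That covers every other element, and nothing is given above crate-14, so crate-14 is the highest weight.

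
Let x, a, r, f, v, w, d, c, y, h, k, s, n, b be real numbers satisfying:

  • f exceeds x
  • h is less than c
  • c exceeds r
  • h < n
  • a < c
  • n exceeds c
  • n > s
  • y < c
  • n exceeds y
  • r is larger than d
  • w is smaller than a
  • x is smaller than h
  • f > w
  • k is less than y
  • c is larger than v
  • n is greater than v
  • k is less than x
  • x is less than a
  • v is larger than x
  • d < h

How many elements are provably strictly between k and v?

Chaining upward from k reaches: y, x, a, h, f, c, n.
Chaining downward from v reaches: x.
Strictly between k and v are those in both lists: x — 1 element.

1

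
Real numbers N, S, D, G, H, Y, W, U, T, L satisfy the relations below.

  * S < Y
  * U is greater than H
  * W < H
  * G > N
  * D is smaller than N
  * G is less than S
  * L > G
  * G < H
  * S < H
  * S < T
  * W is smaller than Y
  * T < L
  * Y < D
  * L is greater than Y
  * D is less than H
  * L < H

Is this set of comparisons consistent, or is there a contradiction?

inconsistent

Chaining the given relations yields Y < D < N < G < S, so Y < S. But one relation states S < Y. These cannot both hold.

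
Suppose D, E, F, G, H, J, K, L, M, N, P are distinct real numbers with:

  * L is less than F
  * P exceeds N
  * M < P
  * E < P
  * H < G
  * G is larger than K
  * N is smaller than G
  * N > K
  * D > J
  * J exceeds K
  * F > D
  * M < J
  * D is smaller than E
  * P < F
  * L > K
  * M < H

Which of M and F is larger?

F

Link the given pairs in sequence: M < J; J < D; D < E; E < P; P < F.
Together: M < J < D < E < P < F.
So M < F; F is the larger of the two.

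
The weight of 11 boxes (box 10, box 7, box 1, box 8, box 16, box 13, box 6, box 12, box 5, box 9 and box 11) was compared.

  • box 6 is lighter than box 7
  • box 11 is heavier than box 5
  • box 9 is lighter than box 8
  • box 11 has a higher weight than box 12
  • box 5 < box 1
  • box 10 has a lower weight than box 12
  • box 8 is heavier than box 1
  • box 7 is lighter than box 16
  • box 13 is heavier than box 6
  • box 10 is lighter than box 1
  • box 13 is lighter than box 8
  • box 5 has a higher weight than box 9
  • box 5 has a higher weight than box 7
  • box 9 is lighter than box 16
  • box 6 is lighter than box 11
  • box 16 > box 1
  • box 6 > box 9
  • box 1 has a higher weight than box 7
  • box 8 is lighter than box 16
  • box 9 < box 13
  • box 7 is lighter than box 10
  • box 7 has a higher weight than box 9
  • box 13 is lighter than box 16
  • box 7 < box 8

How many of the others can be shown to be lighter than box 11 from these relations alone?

Directly below box 11: box 6, box 5, box 12.
One step further: box 9, box 7, box 10 (6 so far).
No other element is forced below box 11 by the given relations, so the count is 6.

6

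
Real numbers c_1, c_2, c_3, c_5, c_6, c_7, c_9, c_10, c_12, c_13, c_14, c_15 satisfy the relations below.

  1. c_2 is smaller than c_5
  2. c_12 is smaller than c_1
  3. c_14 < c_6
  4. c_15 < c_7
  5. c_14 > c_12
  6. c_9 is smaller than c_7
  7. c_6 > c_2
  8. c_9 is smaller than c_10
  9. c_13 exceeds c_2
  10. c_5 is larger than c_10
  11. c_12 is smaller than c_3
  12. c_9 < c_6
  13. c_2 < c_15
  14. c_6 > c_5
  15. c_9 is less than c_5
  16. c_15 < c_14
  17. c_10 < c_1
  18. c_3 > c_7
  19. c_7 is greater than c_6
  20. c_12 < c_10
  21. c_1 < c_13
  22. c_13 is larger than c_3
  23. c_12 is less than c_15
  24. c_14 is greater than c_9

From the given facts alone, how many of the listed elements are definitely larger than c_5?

4

From c_5 the given relations immediately reach c_6.
From those, c_7 — 2 in total.
From those, c_3 — 3 in total.
From those, c_13 — 4 in total.
Nothing else is reachable above c_5; 4 in all.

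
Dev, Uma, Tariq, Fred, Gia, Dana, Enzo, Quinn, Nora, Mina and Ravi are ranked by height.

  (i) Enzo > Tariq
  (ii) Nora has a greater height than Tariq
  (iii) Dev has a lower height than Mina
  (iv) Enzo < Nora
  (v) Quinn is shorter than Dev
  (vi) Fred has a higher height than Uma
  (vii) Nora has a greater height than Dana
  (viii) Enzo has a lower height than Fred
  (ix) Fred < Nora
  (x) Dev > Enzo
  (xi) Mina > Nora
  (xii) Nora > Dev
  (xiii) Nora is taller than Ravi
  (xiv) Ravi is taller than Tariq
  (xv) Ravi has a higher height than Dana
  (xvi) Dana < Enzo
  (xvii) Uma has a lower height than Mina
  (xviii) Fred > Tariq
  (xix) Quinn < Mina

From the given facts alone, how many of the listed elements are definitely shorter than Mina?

9

Directly below Mina: Quinn, Uma, Dev, Nora.
One step further: Dana, Tariq, Enzo, Fred, Ravi (9 so far).
Nothing else is reachable below Mina; 9 in all.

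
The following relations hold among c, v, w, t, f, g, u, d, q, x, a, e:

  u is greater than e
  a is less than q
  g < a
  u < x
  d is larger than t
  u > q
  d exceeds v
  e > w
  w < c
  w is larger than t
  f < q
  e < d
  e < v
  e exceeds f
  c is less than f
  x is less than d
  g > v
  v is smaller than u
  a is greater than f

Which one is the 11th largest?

w

Piecing the relations together gives one ordering: t < w < c < f < e < v < g < a < q < u < x < d.
The 11th largest is w.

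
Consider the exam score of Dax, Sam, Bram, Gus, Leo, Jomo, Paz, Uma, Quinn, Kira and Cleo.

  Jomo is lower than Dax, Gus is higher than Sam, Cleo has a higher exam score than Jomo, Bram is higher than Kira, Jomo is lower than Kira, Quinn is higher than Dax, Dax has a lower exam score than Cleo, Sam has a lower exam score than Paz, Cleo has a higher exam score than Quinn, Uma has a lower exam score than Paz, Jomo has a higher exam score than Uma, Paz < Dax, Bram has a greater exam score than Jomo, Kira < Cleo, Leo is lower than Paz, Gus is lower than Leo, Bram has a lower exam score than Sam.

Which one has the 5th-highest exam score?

Leo

The consecutive relations fix a unique order: Uma < Jomo < Kira < Bram < Sam < Gus < Leo < Paz < Dax < Quinn < Cleo.
Counting 5 from the largest end gives Leo.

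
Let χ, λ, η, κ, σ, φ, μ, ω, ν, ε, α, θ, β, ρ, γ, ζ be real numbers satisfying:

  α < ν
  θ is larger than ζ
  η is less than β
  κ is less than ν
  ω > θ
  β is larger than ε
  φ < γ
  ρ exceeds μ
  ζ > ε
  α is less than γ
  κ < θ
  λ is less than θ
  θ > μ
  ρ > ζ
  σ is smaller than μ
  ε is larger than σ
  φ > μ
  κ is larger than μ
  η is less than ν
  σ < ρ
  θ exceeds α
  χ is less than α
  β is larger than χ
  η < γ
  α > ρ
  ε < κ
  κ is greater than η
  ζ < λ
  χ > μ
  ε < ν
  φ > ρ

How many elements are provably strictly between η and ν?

The relations place η below ν. An element lies strictly between them when it is forced above η and also forced below ν.
Above η: {κ, β, θ, ω, γ}. Below ν: {σ, μ, χ, ε, κ, ζ, ρ, α}.
Intersection: {κ} — 1.

1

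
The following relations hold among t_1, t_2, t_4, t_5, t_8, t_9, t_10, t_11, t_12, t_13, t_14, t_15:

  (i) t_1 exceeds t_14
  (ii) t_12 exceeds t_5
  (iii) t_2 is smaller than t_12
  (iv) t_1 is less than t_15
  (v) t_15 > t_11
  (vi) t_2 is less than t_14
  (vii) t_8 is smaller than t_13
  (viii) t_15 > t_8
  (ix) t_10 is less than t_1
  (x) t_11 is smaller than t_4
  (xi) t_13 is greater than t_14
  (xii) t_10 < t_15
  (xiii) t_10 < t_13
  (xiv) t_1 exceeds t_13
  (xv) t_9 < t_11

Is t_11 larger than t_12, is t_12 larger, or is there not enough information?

Following every chain through t_11: above t_11 we get t_4, t_15; below t_11 we get t_9.
t_12 is not reached, and no chain runs the other way from t_12 to t_11.
So the given relations leave the order of t_11 and t_12 undetermined.

undetermined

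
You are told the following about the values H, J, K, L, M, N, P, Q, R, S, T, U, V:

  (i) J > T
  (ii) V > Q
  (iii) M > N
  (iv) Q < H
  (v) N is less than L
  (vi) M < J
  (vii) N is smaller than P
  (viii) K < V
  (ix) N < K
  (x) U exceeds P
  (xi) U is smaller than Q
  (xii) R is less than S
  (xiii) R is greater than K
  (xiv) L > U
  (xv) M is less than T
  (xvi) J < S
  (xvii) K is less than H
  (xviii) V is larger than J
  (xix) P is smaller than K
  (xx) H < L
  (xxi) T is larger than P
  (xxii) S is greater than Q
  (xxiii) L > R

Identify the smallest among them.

N

M is not least since N < M; P is not least since N < P; K is not least since N < K; U is not least since P < U; T is not least since P < T; Q is not least since U < Q; J is not least since T < J; H is not least since Q < H; R is not least since K < R; V is not least since K < V; S is not least since R < S; L is not least since U < L.
Only N has nothing below it, so N is the smallest.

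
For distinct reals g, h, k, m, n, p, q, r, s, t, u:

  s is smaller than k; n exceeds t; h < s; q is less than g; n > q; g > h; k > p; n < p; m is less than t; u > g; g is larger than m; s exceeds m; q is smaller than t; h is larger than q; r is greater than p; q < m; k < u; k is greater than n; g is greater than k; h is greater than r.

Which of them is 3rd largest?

k

Piecing the relations together gives one ordering: q < m < t < n < p < r < h < s < k < g < u.
Counting 3 from the largest end gives k.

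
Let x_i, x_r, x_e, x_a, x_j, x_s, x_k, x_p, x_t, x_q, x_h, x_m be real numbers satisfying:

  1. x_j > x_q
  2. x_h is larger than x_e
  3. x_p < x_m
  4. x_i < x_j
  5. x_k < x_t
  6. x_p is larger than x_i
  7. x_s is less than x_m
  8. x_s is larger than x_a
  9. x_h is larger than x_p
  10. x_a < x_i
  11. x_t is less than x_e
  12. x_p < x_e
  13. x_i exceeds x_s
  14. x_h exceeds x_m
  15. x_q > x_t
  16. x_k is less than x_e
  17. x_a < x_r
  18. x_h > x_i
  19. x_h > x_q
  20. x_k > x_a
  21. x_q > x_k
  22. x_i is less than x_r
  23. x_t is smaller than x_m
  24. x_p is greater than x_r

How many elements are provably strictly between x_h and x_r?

The relations place x_r below x_h. An element lies strictly between them when it is forced above x_r and also forced below x_h.
Above x_r: {x_p, x_m, x_e}. Below x_h: {x_a, x_s, x_i, x_k, x_t, x_q, x_p, x_m, x_e}.
Intersection: {x_p, x_m, x_e} — 3.

3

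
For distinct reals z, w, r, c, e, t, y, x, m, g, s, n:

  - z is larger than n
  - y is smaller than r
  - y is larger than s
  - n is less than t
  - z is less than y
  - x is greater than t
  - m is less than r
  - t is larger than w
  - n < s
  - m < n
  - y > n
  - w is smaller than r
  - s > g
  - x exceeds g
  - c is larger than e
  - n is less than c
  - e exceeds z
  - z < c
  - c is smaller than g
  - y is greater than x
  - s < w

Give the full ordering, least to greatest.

The consecutive links are each given: m < n; n < z; z < e; e < c; c < g; g < s; s < w; w < t; t < x; x < y; y < r.

m < n < z < e < c < g < s < w < t < x < y < r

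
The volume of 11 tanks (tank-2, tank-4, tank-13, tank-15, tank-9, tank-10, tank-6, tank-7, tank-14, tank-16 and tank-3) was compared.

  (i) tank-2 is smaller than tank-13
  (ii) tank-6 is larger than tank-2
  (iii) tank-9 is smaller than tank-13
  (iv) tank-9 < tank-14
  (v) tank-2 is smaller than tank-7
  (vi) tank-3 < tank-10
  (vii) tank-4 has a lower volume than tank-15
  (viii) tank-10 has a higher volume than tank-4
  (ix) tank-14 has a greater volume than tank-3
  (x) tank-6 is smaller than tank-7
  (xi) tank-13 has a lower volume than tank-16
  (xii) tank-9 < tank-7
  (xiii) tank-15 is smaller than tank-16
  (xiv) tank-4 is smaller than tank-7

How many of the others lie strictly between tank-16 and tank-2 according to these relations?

1

Chaining upward from tank-2 reaches: tank-6, tank-13, tank-7.
Chaining downward from tank-16 reaches: tank-9, tank-4, tank-15, tank-13.
Strictly between tank-2 and tank-16 are those in both lists: tank-13 — 1 element.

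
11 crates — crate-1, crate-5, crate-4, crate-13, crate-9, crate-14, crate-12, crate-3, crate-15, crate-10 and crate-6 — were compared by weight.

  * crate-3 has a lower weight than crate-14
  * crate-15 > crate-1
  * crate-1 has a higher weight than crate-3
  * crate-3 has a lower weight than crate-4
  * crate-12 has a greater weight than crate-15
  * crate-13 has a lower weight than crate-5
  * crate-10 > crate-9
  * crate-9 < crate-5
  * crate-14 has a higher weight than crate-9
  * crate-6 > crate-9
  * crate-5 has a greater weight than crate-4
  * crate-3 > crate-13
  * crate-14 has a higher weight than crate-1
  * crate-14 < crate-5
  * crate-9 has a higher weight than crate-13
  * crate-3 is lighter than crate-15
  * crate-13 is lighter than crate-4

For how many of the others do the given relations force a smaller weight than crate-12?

The elements the relations force below crate-12 are crate-13, crate-3, crate-1, crate-15 — no chain reaches any other.
That is 4.

4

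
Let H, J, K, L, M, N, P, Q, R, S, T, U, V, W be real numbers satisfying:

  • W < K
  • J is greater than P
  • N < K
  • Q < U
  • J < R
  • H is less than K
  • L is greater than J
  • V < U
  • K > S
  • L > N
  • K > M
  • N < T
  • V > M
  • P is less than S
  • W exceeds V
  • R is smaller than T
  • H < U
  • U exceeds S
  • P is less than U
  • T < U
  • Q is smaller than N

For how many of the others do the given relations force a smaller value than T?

5

From T the given relations immediately reach N, R.
From those, Q, J — 4 in total.
From those, P — 5 in total.
No other element is forced below T by the given relations, so the count is 5.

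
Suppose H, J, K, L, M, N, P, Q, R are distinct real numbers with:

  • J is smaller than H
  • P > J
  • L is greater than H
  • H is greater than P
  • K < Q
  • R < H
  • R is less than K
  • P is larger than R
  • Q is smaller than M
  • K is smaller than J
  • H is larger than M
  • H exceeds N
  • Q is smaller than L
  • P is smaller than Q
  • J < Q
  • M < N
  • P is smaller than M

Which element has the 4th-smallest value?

The consecutive relations fix a unique order: R < K < J < P < Q < M < N < H < L.
Counting 4 from the smallest end gives P.

P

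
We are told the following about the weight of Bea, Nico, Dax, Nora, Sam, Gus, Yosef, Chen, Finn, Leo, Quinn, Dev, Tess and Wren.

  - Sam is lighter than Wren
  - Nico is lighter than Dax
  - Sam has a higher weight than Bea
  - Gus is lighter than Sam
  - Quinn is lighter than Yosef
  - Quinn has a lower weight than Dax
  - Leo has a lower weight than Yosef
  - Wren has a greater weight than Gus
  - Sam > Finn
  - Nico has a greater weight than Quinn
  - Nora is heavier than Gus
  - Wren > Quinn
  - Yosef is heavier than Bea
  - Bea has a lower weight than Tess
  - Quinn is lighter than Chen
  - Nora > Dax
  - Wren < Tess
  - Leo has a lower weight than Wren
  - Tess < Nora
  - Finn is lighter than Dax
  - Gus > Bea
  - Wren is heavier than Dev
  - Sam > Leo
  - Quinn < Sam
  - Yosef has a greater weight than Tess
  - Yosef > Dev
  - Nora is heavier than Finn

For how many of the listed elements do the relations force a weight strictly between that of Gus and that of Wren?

Chaining upward from Gus reaches: Sam, Tess, Yosef, Nora.
Chaining downward from Wren reaches: Quinn, Bea, Leo, Finn, Dev, Sam.
Strictly between Gus and Wren are those in both lists: Sam — 1 element.

1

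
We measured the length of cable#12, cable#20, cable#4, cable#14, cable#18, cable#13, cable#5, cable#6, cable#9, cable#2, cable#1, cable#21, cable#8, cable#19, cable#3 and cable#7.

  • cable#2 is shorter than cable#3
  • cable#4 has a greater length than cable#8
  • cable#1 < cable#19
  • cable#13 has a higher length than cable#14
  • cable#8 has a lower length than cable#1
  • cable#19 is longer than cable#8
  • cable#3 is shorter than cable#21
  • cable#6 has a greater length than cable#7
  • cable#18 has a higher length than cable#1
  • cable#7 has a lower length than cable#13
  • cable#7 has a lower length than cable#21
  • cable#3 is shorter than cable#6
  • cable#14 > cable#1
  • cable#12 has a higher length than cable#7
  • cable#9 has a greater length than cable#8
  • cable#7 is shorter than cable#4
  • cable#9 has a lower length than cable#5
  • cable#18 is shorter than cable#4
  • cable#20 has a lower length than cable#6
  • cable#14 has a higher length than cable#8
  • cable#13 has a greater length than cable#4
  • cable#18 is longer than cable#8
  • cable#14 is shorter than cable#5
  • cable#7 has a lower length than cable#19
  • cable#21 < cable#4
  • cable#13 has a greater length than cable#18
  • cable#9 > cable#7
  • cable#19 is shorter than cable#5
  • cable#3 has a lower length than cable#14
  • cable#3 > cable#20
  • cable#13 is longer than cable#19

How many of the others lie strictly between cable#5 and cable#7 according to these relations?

The relations place cable#7 below cable#5. An element lies strictly between them when it is forced above cable#7 and also forced below cable#5.
Above cable#7: {cable#9, cable#12, cable#21, cable#19, cable#6, cable#4, cable#13}. Below cable#5: {cable#8, cable#1, cable#20, cable#2, cable#9, cable#3, cable#19, cable#14}.
Intersection: {cable#9, cable#19} — 2.

2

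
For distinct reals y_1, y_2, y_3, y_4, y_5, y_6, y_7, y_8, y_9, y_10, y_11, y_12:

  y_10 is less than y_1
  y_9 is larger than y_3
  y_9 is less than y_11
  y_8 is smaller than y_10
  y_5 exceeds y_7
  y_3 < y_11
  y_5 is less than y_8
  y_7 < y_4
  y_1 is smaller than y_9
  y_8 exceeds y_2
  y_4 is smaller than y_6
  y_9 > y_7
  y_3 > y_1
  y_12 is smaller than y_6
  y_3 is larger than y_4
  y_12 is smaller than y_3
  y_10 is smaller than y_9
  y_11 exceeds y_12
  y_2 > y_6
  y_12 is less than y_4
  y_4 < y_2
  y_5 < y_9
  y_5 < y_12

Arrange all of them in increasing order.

Each adjacent pair is fixed by a given relation: y_7 < y_5; y_5 < y_12; y_12 < y_4; y_4 < y_6; y_6 < y_2; y_2 < y_8; y_8 < y_10; y_10 < y_1; y_1 < y_3; y_3 < y_9; y_9 < y_11. Chaining them end to end gives the full order.

y_7 < y_5 < y_12 < y_4 < y_6 < y_2 < y_8 < y_10 < y_1 < y_3 < y_9 < y_11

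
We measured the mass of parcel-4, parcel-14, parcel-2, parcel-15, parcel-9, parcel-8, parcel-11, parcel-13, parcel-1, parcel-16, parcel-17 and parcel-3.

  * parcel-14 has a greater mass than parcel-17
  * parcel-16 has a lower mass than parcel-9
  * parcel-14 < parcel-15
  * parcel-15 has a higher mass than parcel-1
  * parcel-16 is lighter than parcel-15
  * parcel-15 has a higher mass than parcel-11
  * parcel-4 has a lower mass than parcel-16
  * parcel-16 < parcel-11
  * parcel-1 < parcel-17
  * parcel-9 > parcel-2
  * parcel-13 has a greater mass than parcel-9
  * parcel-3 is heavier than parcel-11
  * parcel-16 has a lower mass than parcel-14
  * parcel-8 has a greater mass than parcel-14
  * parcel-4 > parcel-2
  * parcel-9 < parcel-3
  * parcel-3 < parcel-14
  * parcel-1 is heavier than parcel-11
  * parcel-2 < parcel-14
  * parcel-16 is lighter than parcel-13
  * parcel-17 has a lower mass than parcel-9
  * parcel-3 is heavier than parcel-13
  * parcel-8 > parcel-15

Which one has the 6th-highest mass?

Piecing the relations together gives one ordering: parcel-2 < parcel-4 < parcel-16 < parcel-11 < parcel-1 < parcel-17 < parcel-9 < parcel-13 < parcel-3 < parcel-14 < parcel-15 < parcel-8.
The 6th largest is parcel-9.

parcel-9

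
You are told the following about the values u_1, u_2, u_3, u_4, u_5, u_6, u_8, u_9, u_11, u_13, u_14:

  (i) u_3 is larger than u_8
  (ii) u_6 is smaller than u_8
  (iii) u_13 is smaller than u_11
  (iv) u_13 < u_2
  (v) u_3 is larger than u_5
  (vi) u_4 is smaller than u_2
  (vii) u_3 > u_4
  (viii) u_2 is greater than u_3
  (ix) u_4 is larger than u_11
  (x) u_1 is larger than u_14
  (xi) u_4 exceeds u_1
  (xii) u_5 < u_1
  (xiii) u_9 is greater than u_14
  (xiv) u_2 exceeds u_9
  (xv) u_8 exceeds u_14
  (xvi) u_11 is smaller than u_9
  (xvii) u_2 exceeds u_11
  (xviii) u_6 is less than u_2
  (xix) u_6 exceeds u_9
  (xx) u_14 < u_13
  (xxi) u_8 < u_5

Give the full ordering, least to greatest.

Nothing is placed below u_14, so it is least; from there u_14 < u_13; u_13 < u_11; u_11 < u_9; u_9 < u_6; u_6 < u_8; u_8 < u_5; u_5 < u_1; u_1 < u_4; u_4 < u_3; u_3 < u_2, each given directly.

u_14 < u_13 < u_11 < u_9 < u_6 < u_8 < u_5 < u_1 < u_4 < u_3 < u_2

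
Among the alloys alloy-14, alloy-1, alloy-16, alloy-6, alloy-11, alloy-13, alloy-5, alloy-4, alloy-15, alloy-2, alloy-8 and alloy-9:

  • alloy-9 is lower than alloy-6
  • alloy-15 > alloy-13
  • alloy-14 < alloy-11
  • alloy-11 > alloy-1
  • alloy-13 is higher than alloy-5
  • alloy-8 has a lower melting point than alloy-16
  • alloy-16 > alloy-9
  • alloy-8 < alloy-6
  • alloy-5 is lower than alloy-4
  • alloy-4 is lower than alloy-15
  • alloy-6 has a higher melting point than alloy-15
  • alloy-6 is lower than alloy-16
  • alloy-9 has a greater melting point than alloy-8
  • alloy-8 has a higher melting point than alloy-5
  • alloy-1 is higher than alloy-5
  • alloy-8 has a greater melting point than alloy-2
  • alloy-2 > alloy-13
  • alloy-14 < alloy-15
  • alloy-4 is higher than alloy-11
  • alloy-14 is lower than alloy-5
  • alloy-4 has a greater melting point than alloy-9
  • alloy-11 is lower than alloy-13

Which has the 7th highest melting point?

alloy-2

The consecutive relations fix a unique order: alloy-14 < alloy-5 < alloy-1 < alloy-11 < alloy-13 < alloy-2 < alloy-8 < alloy-9 < alloy-4 < alloy-15 < alloy-6 < alloy-16.
The 7th largest is alloy-2.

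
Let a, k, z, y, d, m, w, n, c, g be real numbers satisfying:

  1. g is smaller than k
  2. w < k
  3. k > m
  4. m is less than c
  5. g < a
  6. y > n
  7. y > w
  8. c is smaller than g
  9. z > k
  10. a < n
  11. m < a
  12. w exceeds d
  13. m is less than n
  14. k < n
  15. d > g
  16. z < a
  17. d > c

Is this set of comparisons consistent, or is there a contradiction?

consistent

Every relation is compatible with m < c < g < d < w < k < z < a < n < y; the set is consistent.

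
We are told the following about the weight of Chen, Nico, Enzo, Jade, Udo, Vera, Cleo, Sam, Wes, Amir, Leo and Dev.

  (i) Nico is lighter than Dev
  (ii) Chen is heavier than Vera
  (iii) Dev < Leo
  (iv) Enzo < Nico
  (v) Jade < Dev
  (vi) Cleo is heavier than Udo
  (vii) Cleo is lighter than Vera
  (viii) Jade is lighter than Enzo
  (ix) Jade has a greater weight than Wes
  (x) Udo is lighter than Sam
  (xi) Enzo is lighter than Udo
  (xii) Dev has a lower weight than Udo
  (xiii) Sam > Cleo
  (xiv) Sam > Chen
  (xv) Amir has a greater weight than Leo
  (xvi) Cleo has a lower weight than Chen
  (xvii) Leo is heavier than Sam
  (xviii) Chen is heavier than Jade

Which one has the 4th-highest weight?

Chen

The consecutive relations fix a unique order: Wes < Jade < Enzo < Nico < Dev < Udo < Cleo < Vera < Chen < Sam < Leo < Amir.
Counting 4 from the largest end gives Chen.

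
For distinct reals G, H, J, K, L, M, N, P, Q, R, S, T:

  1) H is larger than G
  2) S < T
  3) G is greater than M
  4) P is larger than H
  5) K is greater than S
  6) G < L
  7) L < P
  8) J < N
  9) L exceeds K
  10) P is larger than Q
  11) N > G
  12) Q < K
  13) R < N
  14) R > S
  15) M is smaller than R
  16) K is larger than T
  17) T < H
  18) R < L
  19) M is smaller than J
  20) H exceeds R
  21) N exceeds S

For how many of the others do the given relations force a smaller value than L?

7

Directly below L: G, K, R.
One step further: S, Q, M, T (7 so far).
No other element is forced below L by the given relations, so the count is 7.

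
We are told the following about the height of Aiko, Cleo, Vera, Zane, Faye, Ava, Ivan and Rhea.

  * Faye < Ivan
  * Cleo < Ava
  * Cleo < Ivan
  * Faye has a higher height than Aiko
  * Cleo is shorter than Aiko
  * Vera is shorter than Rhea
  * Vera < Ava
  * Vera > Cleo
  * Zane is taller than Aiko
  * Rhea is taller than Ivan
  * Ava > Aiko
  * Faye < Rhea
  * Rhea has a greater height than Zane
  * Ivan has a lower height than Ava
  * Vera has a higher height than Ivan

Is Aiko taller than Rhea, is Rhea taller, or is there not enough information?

Aiko < Faye and Faye < Ivan give Aiko < Ivan.
Then Ivan < Vera extends the chain to Vera.
Then Vera < Rhea extends the chain to Rhea.
So Rhea is taller.

Rhea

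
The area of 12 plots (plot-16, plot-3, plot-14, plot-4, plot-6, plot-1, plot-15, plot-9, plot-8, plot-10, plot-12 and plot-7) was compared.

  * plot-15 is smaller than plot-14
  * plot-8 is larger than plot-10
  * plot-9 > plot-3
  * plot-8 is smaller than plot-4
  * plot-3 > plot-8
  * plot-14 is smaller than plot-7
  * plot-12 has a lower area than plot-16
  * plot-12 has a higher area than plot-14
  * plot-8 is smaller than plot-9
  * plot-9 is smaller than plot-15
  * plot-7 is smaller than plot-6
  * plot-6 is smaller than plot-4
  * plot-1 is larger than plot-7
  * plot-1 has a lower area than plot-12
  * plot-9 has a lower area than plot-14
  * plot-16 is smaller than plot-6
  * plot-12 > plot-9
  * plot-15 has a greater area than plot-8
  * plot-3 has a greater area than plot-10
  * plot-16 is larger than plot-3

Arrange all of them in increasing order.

Each adjacent pair is fixed by a given relation: plot-10 < plot-8; plot-8 < plot-3; plot-3 < plot-9; plot-9 < plot-15; plot-15 < plot-14; plot-14 < plot-7; plot-7 < plot-1; plot-1 < plot-12; plot-12 < plot-16; plot-16 < plot-6; plot-6 < plot-4. Chaining them end to end gives the full order.

plot-10 < plot-8 < plot-3 < plot-9 < plot-15 < plot-14 < plot-7 < plot-1 < plot-12 < plot-16 < plot-6 < plot-4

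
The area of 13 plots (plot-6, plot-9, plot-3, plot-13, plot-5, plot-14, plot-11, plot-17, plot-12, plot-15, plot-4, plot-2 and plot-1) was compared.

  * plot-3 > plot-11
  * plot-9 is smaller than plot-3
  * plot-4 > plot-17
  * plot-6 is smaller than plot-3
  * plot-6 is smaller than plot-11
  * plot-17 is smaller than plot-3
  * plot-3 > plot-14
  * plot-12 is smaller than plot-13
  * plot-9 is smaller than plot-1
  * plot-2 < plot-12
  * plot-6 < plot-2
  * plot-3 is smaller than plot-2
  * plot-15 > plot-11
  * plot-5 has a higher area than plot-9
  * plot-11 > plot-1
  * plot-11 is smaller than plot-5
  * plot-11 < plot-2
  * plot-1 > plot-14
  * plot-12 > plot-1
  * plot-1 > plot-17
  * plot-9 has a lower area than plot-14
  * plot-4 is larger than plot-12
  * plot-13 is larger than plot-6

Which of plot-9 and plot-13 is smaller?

plot-9

Link the given pairs in sequence: plot-9 < plot-14; plot-14 < plot-1; plot-1 < plot-11; plot-11 < plot-3; plot-3 < plot-2; plot-2 < plot-12; plot-12 < plot-13.
Together: plot-9 < plot-14 < plot-1 < plot-11 < plot-3 < plot-2 < plot-12 < plot-13.
So plot-9 < plot-13; plot-9 is the smaller of the two.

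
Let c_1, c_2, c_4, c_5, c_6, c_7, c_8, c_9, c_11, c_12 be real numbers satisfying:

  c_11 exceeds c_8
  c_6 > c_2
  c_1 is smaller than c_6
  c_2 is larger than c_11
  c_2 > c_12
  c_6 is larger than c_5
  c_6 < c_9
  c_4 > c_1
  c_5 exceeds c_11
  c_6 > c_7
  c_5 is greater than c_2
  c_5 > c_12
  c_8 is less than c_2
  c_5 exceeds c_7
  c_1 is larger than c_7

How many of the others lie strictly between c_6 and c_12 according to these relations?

2

Chaining upward from c_12 reaches: c_2, c_5, c_9.
Chaining downward from c_6 reaches: c_8, c_7, c_1, c_11, c_2, c_5.
Strictly between c_12 and c_6 are those in both lists: c_2, c_5 — 2 elements.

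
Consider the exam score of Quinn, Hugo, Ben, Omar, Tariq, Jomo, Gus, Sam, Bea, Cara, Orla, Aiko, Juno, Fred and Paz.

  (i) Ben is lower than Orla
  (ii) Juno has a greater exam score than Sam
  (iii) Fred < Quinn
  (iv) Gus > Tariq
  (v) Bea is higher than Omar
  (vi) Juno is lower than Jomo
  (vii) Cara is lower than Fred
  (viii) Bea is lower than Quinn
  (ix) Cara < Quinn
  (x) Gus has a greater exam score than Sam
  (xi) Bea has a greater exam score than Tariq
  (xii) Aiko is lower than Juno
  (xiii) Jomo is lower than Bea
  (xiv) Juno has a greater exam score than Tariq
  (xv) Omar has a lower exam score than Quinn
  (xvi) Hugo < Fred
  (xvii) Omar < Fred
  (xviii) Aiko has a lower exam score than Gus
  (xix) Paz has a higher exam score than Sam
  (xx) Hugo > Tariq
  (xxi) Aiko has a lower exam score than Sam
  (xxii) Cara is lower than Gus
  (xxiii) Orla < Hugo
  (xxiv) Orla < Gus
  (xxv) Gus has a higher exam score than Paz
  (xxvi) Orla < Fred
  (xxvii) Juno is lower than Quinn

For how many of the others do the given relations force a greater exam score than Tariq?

7

From Tariq the given relations immediately reach Hugo, Juno, Gus, Bea.
From those, Jomo, Fred, Quinn — 7 in total.
Nothing else is reachable above Tariq; 7 in all.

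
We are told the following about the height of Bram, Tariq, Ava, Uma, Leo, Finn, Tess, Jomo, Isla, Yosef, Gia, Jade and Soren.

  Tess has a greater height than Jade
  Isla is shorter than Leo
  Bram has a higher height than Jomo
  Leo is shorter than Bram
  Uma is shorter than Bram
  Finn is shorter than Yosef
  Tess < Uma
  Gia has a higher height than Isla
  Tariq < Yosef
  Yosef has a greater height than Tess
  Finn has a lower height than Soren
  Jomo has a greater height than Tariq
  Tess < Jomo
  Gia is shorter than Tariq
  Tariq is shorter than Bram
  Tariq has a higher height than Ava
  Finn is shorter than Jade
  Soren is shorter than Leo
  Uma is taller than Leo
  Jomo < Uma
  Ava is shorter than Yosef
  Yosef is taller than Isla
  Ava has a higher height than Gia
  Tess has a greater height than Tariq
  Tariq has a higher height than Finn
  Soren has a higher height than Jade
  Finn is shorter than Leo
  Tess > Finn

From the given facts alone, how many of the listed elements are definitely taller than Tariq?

5

The elements the relations force above Tariq are Tess, Jomo, Uma, Yosef, Bram — no chain reaches any other.
That is 5.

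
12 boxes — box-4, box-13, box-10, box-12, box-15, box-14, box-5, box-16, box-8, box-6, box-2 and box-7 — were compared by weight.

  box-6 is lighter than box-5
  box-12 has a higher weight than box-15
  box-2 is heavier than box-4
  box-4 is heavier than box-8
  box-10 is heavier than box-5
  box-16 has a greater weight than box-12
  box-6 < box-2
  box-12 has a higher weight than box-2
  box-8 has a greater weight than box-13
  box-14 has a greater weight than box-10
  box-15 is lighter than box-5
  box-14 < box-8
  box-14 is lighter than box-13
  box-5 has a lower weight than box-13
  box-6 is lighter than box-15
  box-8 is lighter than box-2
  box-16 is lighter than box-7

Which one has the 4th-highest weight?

The consecutive relations fix a unique order: box-6 < box-15 < box-5 < box-10 < box-14 < box-13 < box-8 < box-4 < box-2 < box-12 < box-16 < box-7.
The 4th largest is box-2.

box-2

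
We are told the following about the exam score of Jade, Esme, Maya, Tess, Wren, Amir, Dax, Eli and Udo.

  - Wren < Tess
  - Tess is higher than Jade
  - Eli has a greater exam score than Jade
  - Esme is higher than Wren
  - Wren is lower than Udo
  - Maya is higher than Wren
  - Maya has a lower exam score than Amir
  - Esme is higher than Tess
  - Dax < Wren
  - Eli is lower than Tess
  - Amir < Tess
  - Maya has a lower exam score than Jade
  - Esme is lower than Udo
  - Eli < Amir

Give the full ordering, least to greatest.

Dax < Wren < Maya < Jade < Eli < Amir < Tess < Esme < Udo

The consecutive links are each given: Dax < Wren; Wren < Maya; Maya < Jade; Jade < Eli; Eli < Amir; Amir < Tess; Tess < Esme; Esme < Udo.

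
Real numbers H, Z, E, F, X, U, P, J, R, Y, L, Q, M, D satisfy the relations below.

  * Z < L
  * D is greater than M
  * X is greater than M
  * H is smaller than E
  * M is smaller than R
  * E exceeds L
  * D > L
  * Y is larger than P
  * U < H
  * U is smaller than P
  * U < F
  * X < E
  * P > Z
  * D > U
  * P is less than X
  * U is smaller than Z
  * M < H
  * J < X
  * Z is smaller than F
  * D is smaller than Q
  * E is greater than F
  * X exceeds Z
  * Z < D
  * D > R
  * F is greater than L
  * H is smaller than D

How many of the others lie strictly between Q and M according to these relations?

3

The relations place M below Q. An element lies strictly between them when it is forced above M and also forced below Q.
Above M: {H, R, D, X, E}. Below Q: {U, Z, L, H, R, D}.
Intersection: {H, R, D} — 3.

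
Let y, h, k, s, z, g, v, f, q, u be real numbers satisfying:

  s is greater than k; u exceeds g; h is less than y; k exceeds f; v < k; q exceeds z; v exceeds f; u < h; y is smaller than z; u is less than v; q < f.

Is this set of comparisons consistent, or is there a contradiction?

consistent

The single ordering g < u < h < y < z < q < f < v < k < s satisfies every listed relation, so no contradiction arises.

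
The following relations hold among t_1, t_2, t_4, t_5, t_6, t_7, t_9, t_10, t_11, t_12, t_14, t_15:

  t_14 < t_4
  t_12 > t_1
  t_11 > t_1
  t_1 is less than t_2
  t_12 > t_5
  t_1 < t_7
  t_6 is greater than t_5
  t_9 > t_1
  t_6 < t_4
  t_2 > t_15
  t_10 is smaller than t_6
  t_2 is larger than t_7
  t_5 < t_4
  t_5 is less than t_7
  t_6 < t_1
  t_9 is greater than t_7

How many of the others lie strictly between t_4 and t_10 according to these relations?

1

Chaining upward from t_10 reaches: t_6, t_1, t_7, t_9, t_11, t_12, t_2.
Chaining downward from t_4 reaches: t_5, t_6, t_14.
Strictly between t_10 and t_4 are those in both lists: t_6 — 1 element.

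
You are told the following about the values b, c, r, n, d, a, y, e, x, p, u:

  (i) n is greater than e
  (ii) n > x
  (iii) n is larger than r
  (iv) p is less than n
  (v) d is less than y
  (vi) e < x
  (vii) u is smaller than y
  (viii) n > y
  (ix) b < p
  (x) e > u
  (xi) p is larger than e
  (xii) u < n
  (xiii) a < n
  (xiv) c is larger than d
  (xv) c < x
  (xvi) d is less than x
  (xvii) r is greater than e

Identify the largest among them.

n

Chaining downward from n: directly below it, u, y, a, e, r, x, p; then d, c, b.
That covers every other element, and nothing is given above n, so n is the largest.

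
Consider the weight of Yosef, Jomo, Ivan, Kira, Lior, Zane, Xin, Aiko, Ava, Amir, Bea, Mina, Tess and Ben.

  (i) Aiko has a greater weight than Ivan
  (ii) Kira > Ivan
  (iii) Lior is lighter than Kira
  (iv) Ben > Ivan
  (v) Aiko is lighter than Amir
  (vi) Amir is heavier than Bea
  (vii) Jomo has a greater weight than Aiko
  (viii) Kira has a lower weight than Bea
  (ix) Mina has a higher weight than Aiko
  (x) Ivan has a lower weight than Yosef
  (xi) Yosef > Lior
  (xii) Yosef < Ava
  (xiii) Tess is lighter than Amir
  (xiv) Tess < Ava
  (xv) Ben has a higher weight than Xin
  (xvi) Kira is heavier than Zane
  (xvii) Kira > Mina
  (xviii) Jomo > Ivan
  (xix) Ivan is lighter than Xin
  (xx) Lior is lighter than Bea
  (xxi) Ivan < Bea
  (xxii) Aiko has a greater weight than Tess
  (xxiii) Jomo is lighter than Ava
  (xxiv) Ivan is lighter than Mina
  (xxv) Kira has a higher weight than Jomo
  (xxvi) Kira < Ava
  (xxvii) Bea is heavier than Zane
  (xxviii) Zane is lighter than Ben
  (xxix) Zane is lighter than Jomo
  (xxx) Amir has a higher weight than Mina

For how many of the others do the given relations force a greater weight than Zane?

From Zane the given relations immediately reach Ben, Jomo, Kira, Bea.
From those, Amir, Ava — 6 in total.
Nothing else is reachable above Zane; 6 in all.

6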